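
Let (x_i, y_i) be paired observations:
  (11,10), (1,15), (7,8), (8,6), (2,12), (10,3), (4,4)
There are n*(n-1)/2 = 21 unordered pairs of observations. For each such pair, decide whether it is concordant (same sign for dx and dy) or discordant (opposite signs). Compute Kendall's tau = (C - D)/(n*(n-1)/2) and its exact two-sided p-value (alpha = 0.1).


Step 1: Enumerate the 21 unordered pairs (i,j) with i<j and classify each by sign(x_j-x_i) * sign(y_j-y_i).
  (1,2):dx=-10,dy=+5->D; (1,3):dx=-4,dy=-2->C; (1,4):dx=-3,dy=-4->C; (1,5):dx=-9,dy=+2->D
  (1,6):dx=-1,dy=-7->C; (1,7):dx=-7,dy=-6->C; (2,3):dx=+6,dy=-7->D; (2,4):dx=+7,dy=-9->D
  (2,5):dx=+1,dy=-3->D; (2,6):dx=+9,dy=-12->D; (2,7):dx=+3,dy=-11->D; (3,4):dx=+1,dy=-2->D
  (3,5):dx=-5,dy=+4->D; (3,6):dx=+3,dy=-5->D; (3,7):dx=-3,dy=-4->C; (4,5):dx=-6,dy=+6->D
  (4,6):dx=+2,dy=-3->D; (4,7):dx=-4,dy=-2->C; (5,6):dx=+8,dy=-9->D; (5,7):dx=+2,dy=-8->D
  (6,7):dx=-6,dy=+1->D
Step 2: C = 6, D = 15, total pairs = 21.
Step 3: tau = (C - D)/(n(n-1)/2) = (6 - 15)/21 = -0.428571.
Step 4: Exact two-sided p-value (enumerate n! = 5040 permutations of y under H0): p = 0.238889.
Step 5: alpha = 0.1. fail to reject H0.

tau_b = -0.4286 (C=6, D=15), p = 0.238889, fail to reject H0.


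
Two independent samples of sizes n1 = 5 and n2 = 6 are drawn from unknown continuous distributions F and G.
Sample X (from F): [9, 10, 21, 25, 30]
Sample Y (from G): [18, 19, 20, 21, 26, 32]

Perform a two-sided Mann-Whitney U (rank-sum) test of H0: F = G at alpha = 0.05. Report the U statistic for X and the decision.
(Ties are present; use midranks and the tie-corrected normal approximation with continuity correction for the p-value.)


Step 1: Combine and sort all 11 observations; assign midranks.
sorted (value, group): (9,X), (10,X), (18,Y), (19,Y), (20,Y), (21,X), (21,Y), (25,X), (26,Y), (30,X), (32,Y)
ranks: 9->1, 10->2, 18->3, 19->4, 20->5, 21->6.5, 21->6.5, 25->8, 26->9, 30->10, 32->11
Step 2: Rank sum for X: R1 = 1 + 2 + 6.5 + 8 + 10 = 27.5.
Step 3: U_X = R1 - n1(n1+1)/2 = 27.5 - 5*6/2 = 27.5 - 15 = 12.5.
       U_Y = n1*n2 - U_X = 30 - 12.5 = 17.5.
Step 4: Ties are present, so use the tie-corrected normal approximation (with continuity correction) for the p-value.
Step 5: p-value = 0.714379; compare to alpha = 0.05. fail to reject H0.

U_X = 12.5, p = 0.714379, fail to reject H0 at alpha = 0.05.


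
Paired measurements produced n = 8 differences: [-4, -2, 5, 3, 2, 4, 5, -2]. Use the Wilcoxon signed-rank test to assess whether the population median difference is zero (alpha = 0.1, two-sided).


Step 1: Drop any zero differences (none here) and take |d_i|.
|d| = [4, 2, 5, 3, 2, 4, 5, 2]
Step 2: Midrank |d_i| (ties get averaged ranks).
ranks: |4|->5.5, |2|->2, |5|->7.5, |3|->4, |2|->2, |4|->5.5, |5|->7.5, |2|->2
Step 3: Attach original signs; sum ranks with positive sign and with negative sign.
W+ = 7.5 + 4 + 2 + 5.5 + 7.5 = 26.5
W- = 5.5 + 2 + 2 = 9.5
(Check: W+ + W- = 36 should equal n(n+1)/2 = 36.)
Step 4: Test statistic W = min(W+, W-) = 9.5.
Step 5: Ties in |d|, so use the tie-corrected normal approximation.
        E[W] = n(n+1)/4 = 8*9/4 = 18.
        Tie groups: |d|=2 (t=3), |d|=4 (t=2), |d|=5 (t=2); sum(t^3 - t) = 36.
        Var[W] = n(n+1)(2n+1)/24 - sum(t^3-t)/48 = 1224/24 - 36/48 = 50.25.
        z = (W - E[W]) / sqrt(Var[W]) = (9.5 - 18) / 7.0887 = -1.1991.
        Two-sided p = 2*Phi(z) = 0.230494.
Step 6: alpha = 0.1. fail to reject H0.

W+ = 26.5, W- = 9.5, W = min = 9.5, p = 0.230494, fail to reject H0.


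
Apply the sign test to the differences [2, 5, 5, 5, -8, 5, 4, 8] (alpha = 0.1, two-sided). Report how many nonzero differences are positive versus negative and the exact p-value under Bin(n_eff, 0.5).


Step 1: Discard zero differences. Original n = 8; n_eff = number of nonzero differences = 8.
Nonzero differences (with sign): +2, +5, +5, +5, -8, +5, +4, +8
Step 2: Count signs: positive = 7, negative = 1.
Step 3: Under H0: P(positive) = 0.5, so the number of positives S ~ Bin(8, 0.5).
Step 4: Two-sided exact p-value = sum of Bin(8,0.5) probabilities at or below the observed probability = 0.070312.
Step 5: alpha = 0.1. reject H0.

n_eff = 8, pos = 7, neg = 1, p = 0.070312, reject H0.


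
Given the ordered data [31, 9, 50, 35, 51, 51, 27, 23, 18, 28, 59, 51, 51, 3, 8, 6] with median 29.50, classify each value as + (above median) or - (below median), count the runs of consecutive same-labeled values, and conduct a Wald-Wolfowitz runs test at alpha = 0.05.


Step 1: Compute median = 29.50; label A = above, B = below.
Labels in order: ABAAAABBBBAAABBB  (n_A = 8, n_B = 8)
Step 2: Count runs R = 6.
Step 3: Under H0 (random ordering), E[R] = 2*n_A*n_B/(n_A+n_B) + 1 = 2*8*8/16 + 1 = 9.0000.
        Var[R] = 2*n_A*n_B*(2*n_A*n_B - n_A - n_B) / ((n_A+n_B)^2 * (n_A+n_B-1)) = 14336/3840 = 3.7333.
        SD[R] = 1.9322.
Step 4: Continuity-corrected z = (R + 0.5 - E[R]) / SD[R] = (6 + 0.5 - 9.0000) / 1.9322 = -1.2939.
Step 5: Two-sided p-value via normal approximation = 2*(1 - Phi(|z|)) = 0.195709.
Step 6: alpha = 0.05. fail to reject H0.

R = 6, z = -1.2939, p = 0.195709, fail to reject H0.


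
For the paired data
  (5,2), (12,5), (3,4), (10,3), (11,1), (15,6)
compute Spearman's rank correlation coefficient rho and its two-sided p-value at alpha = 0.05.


Step 1: Rank x and y separately (midranks; no ties here).
rank(x): 5->2, 12->5, 3->1, 10->3, 11->4, 15->6
rank(y): 2->2, 5->5, 4->4, 3->3, 1->1, 6->6
Step 2: d_i = R_x(i) - R_y(i); compute d_i^2.
  (2-2)^2=0, (5-5)^2=0, (1-4)^2=9, (3-3)^2=0, (4-1)^2=9, (6-6)^2=0
sum(d^2) = 18.
Step 3: rho = 1 - 6*18 / (6*(6^2 - 1)) = 1 - 108/210 = 0.485714.
Step 4: Under H0, t = rho * sqrt((n-2)/(1-rho^2)) = 1.1113 ~ t(4).
Step 5: Two-sided p-value from the t-distribution with 4 df = 0.328723.
Step 6: alpha = 0.05. fail to reject H0.

rho = 0.4857, p = 0.328723, fail to reject H0 at alpha = 0.05.


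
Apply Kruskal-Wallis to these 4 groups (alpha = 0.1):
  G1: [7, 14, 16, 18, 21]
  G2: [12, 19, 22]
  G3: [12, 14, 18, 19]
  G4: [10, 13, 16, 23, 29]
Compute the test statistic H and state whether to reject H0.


Step 1: Combine all N = 17 observations and assign midranks.
sorted (value, group, rank): (7,G1,1), (10,G4,2), (12,G2,3.5), (12,G3,3.5), (13,G4,5), (14,G1,6.5), (14,G3,6.5), (16,G1,8.5), (16,G4,8.5), (18,G1,10.5), (18,G3,10.5), (19,G2,12.5), (19,G3,12.5), (21,G1,14), (22,G2,15), (23,G4,16), (29,G4,17)
Step 2: Sum ranks within each group.
R_1 = 40.5 (n_1 = 5)
R_2 = 31 (n_2 = 3)
R_3 = 33 (n_3 = 4)
R_4 = 48.5 (n_4 = 5)
Step 3: H = 12/(N(N+1)) * sum(R_i^2/n_i) - 3(N+1)
     = 12/(17*18) * (40.5^2/5 + 31^2/3 + 33^2/4 + 48.5^2/5) - 3*18
     = 0.039216 * 1391.08 - 54
     = 0.552288.
Step 4: Ties present; correction factor C = 1 - 30/(17^3 - 17) = 0.993873. Corrected H = 0.552288 / 0.993873 = 0.555693.
Step 5: Under H0, H ~ chi^2(3); p-value = 0.906496.
Step 6: alpha = 0.1. fail to reject H0.

H = 0.5557, df = 3, p = 0.906496, fail to reject H0.


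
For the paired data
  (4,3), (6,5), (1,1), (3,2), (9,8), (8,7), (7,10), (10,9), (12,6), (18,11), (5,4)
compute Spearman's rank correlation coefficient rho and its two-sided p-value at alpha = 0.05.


Step 1: Rank x and y separately (midranks; no ties here).
rank(x): 4->3, 6->5, 1->1, 3->2, 9->8, 8->7, 7->6, 10->9, 12->10, 18->11, 5->4
rank(y): 3->3, 5->5, 1->1, 2->2, 8->8, 7->7, 10->10, 9->9, 6->6, 11->11, 4->4
Step 2: d_i = R_x(i) - R_y(i); compute d_i^2.
  (3-3)^2=0, (5-5)^2=0, (1-1)^2=0, (2-2)^2=0, (8-8)^2=0, (7-7)^2=0, (6-10)^2=16, (9-9)^2=0, (10-6)^2=16, (11-11)^2=0, (4-4)^2=0
sum(d^2) = 32.
Step 3: rho = 1 - 6*32 / (11*(11^2 - 1)) = 1 - 192/1320 = 0.854545.
Step 4: Under H0, t = rho * sqrt((n-2)/(1-rho^2)) = 4.9360 ~ t(9).
Step 5: Two-sided p-value from the t-distribution with 9 df = 0.000807.
Step 6: alpha = 0.05. reject H0.

rho = 0.8545, p = 0.000807, reject H0 at alpha = 0.05.


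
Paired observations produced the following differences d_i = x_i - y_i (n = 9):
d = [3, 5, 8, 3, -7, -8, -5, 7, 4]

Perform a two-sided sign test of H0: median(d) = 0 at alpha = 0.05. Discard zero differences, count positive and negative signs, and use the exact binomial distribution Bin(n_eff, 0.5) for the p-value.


Step 1: Discard zero differences. Original n = 9; n_eff = number of nonzero differences = 9.
Nonzero differences (with sign): +3, +5, +8, +3, -7, -8, -5, +7, +4
Step 2: Count signs: positive = 6, negative = 3.
Step 3: Under H0: P(positive) = 0.5, so the number of positives S ~ Bin(9, 0.5).
Step 4: Two-sided exact p-value = sum of Bin(9,0.5) probabilities at or below the observed probability = 0.507812.
Step 5: alpha = 0.05. fail to reject H0.

n_eff = 9, pos = 6, neg = 3, p = 0.507812, fail to reject H0.


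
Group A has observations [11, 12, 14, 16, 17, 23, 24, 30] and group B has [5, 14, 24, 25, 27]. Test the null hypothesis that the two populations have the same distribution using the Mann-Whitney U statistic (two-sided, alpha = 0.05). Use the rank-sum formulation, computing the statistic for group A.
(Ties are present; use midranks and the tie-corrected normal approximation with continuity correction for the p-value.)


Step 1: Combine and sort all 13 observations; assign midranks.
sorted (value, group): (5,Y), (11,X), (12,X), (14,X), (14,Y), (16,X), (17,X), (23,X), (24,X), (24,Y), (25,Y), (27,Y), (30,X)
ranks: 5->1, 11->2, 12->3, 14->4.5, 14->4.5, 16->6, 17->7, 23->8, 24->9.5, 24->9.5, 25->11, 27->12, 30->13
Step 2: Rank sum for X: R1 = 2 + 3 + 4.5 + 6 + 7 + 8 + 9.5 + 13 = 53.
Step 3: U_X = R1 - n1(n1+1)/2 = 53 - 8*9/2 = 53 - 36 = 17.
       U_Y = n1*n2 - U_X = 40 - 17 = 23.
Step 4: Ties are present, so use the tie-corrected normal approximation (with continuity correction) for the p-value.
Step 5: p-value = 0.713640; compare to alpha = 0.05. fail to reject H0.

U_X = 17, p = 0.713640, fail to reject H0 at alpha = 0.05.


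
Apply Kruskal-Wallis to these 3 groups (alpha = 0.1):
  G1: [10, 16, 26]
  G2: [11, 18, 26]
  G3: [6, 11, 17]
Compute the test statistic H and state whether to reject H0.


Step 1: Combine all N = 9 observations and assign midranks.
sorted (value, group, rank): (6,G3,1), (10,G1,2), (11,G2,3.5), (11,G3,3.5), (16,G1,5), (17,G3,6), (18,G2,7), (26,G1,8.5), (26,G2,8.5)
Step 2: Sum ranks within each group.
R_1 = 15.5 (n_1 = 3)
R_2 = 19 (n_2 = 3)
R_3 = 10.5 (n_3 = 3)
Step 3: H = 12/(N(N+1)) * sum(R_i^2/n_i) - 3(N+1)
     = 12/(9*10) * (15.5^2/3 + 19^2/3 + 10.5^2/3) - 3*10
     = 0.133333 * 237.167 - 30
     = 1.622222.
Step 4: Ties present; correction factor C = 1 - 12/(9^3 - 9) = 0.983333. Corrected H = 1.622222 / 0.983333 = 1.649718.
Step 5: Under H0, H ~ chi^2(2); p-value = 0.438297.
Step 6: alpha = 0.1. fail to reject H0.

H = 1.6497, df = 2, p = 0.438297, fail to reject H0.


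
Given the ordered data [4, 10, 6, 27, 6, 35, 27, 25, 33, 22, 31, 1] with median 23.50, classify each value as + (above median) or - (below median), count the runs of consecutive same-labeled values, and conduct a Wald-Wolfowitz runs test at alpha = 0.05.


Step 1: Compute median = 23.50; label A = above, B = below.
Labels in order: BBBABAAAABAB  (n_A = 6, n_B = 6)
Step 2: Count runs R = 7.
Step 3: Under H0 (random ordering), E[R] = 2*n_A*n_B/(n_A+n_B) + 1 = 2*6*6/12 + 1 = 7.0000.
        Var[R] = 2*n_A*n_B*(2*n_A*n_B - n_A - n_B) / ((n_A+n_B)^2 * (n_A+n_B-1)) = 4320/1584 = 2.7273.
        SD[R] = 1.6514.
Step 4: R = E[R], so z = 0 with no continuity correction.
Step 5: Two-sided p-value via normal approximation = 2*(1 - Phi(|z|)) = 1.000000.
Step 6: alpha = 0.05. fail to reject H0.

R = 7, z = 0.0000, p = 1.000000, fail to reject H0.


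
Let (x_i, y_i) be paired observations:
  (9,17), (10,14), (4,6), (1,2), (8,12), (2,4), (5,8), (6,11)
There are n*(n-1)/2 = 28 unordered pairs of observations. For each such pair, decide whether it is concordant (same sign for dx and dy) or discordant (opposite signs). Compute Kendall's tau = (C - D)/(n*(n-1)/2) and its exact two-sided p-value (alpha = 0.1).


Step 1: Enumerate the 28 unordered pairs (i,j) with i<j and classify each by sign(x_j-x_i) * sign(y_j-y_i).
  (1,2):dx=+1,dy=-3->D; (1,3):dx=-5,dy=-11->C; (1,4):dx=-8,dy=-15->C; (1,5):dx=-1,dy=-5->C
  (1,6):dx=-7,dy=-13->C; (1,7):dx=-4,dy=-9->C; (1,8):dx=-3,dy=-6->C; (2,3):dx=-6,dy=-8->C
  (2,4):dx=-9,dy=-12->C; (2,5):dx=-2,dy=-2->C; (2,6):dx=-8,dy=-10->C; (2,7):dx=-5,dy=-6->C
  (2,8):dx=-4,dy=-3->C; (3,4):dx=-3,dy=-4->C; (3,5):dx=+4,dy=+6->C; (3,6):dx=-2,dy=-2->C
  (3,7):dx=+1,dy=+2->C; (3,8):dx=+2,dy=+5->C; (4,5):dx=+7,dy=+10->C; (4,6):dx=+1,dy=+2->C
  (4,7):dx=+4,dy=+6->C; (4,8):dx=+5,dy=+9->C; (5,6):dx=-6,dy=-8->C; (5,7):dx=-3,dy=-4->C
  (5,8):dx=-2,dy=-1->C; (6,7):dx=+3,dy=+4->C; (6,8):dx=+4,dy=+7->C; (7,8):dx=+1,dy=+3->C
Step 2: C = 27, D = 1, total pairs = 28.
Step 3: tau = (C - D)/(n(n-1)/2) = (27 - 1)/28 = 0.928571.
Step 4: Exact two-sided p-value (enumerate n! = 40320 permutations of y under H0): p = 0.000397.
Step 5: alpha = 0.1. reject H0.

tau_b = 0.9286 (C=27, D=1), p = 0.000397, reject H0.


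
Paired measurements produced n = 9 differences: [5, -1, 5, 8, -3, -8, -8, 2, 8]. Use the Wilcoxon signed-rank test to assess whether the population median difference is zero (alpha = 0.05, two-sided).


Step 1: Drop any zero differences (none here) and take |d_i|.
|d| = [5, 1, 5, 8, 3, 8, 8, 2, 8]
Step 2: Midrank |d_i| (ties get averaged ranks).
ranks: |5|->4.5, |1|->1, |5|->4.5, |8|->7.5, |3|->3, |8|->7.5, |8|->7.5, |2|->2, |8|->7.5
Step 3: Attach original signs; sum ranks with positive sign and with negative sign.
W+ = 4.5 + 4.5 + 7.5 + 2 + 7.5 = 26
W- = 1 + 3 + 7.5 + 7.5 = 19
(Check: W+ + W- = 45 should equal n(n+1)/2 = 45.)
Step 4: Test statistic W = min(W+, W-) = 19.
Step 5: Ties in |d|, so use the tie-corrected normal approximation.
        E[W] = n(n+1)/4 = 9*10/4 = 22.5.
        Tie groups: |d|=5 (t=2), |d|=8 (t=4); sum(t^3 - t) = 66.
        Var[W] = n(n+1)(2n+1)/24 - sum(t^3-t)/48 = 1710/24 - 66/48 = 69.875.
        z = (W - E[W]) / sqrt(Var[W]) = (19 - 22.5) / 8.3591 = -0.4187.
        Two-sided p = 2*Phi(z) = 0.675432.
Step 6: alpha = 0.05. fail to reject H0.

W+ = 26, W- = 19, W = min = 19, p = 0.675432, fail to reject H0.


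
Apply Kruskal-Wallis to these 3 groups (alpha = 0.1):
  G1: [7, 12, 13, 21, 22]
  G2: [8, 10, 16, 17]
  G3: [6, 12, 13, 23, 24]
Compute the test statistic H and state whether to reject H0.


Step 1: Combine all N = 14 observations and assign midranks.
sorted (value, group, rank): (6,G3,1), (7,G1,2), (8,G2,3), (10,G2,4), (12,G1,5.5), (12,G3,5.5), (13,G1,7.5), (13,G3,7.5), (16,G2,9), (17,G2,10), (21,G1,11), (22,G1,12), (23,G3,13), (24,G3,14)
Step 2: Sum ranks within each group.
R_1 = 38 (n_1 = 5)
R_2 = 26 (n_2 = 4)
R_3 = 41 (n_3 = 5)
Step 3: H = 12/(N(N+1)) * sum(R_i^2/n_i) - 3(N+1)
     = 12/(14*15) * (38^2/5 + 26^2/4 + 41^2/5) - 3*15
     = 0.057143 * 794 - 45
     = 0.371429.
Step 4: Ties present; correction factor C = 1 - 12/(14^3 - 14) = 0.995604. Corrected H = 0.371429 / 0.995604 = 0.373068.
Step 5: Under H0, H ~ chi^2(2); p-value = 0.829830.
Step 6: alpha = 0.1. fail to reject H0.

H = 0.3731, df = 2, p = 0.829830, fail to reject H0.


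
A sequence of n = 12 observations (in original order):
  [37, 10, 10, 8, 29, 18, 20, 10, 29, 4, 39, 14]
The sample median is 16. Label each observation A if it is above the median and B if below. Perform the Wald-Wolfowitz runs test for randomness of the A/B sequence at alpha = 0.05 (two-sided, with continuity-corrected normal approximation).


Step 1: Compute median = 16; label A = above, B = below.
Labels in order: ABBBAAABABAB  (n_A = 6, n_B = 6)
Step 2: Count runs R = 8.
Step 3: Under H0 (random ordering), E[R] = 2*n_A*n_B/(n_A+n_B) + 1 = 2*6*6/12 + 1 = 7.0000.
        Var[R] = 2*n_A*n_B*(2*n_A*n_B - n_A - n_B) / ((n_A+n_B)^2 * (n_A+n_B-1)) = 4320/1584 = 2.7273.
        SD[R] = 1.6514.
Step 4: Continuity-corrected z = (R - 0.5 - E[R]) / SD[R] = (8 - 0.5 - 7.0000) / 1.6514 = 0.3028.
Step 5: Two-sided p-value via normal approximation = 2*(1 - Phi(|z|)) = 0.762069.
Step 6: alpha = 0.05. fail to reject H0.

R = 8, z = 0.3028, p = 0.762069, fail to reject H0.


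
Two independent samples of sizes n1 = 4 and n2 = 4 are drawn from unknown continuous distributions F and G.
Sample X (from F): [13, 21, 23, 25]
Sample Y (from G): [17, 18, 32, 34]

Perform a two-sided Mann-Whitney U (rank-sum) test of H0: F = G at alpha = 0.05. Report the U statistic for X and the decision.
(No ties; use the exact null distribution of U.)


Step 1: Combine and sort all 8 observations; assign midranks.
sorted (value, group): (13,X), (17,Y), (18,Y), (21,X), (23,X), (25,X), (32,Y), (34,Y)
ranks: 13->1, 17->2, 18->3, 21->4, 23->5, 25->6, 32->7, 34->8
Step 2: Rank sum for X: R1 = 1 + 4 + 5 + 6 = 16.
Step 3: U_X = R1 - n1(n1+1)/2 = 16 - 4*5/2 = 16 - 10 = 6.
       U_Y = n1*n2 - U_X = 16 - 6 = 10.
Step 4: No ties, so the exact null distribution of U (based on enumerating the C(8,4) = 70 equally likely rank assignments) gives the two-sided p-value.
Step 5: p-value = 0.685714; compare to alpha = 0.05. fail to reject H0.

U_X = 6, p = 0.685714, fail to reject H0 at alpha = 0.05.


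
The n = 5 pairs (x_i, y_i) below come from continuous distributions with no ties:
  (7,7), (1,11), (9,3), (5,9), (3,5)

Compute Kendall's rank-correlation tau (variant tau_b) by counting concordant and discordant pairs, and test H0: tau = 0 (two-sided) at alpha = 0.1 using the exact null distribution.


Step 1: Enumerate the 10 unordered pairs (i,j) with i<j and classify each by sign(x_j-x_i) * sign(y_j-y_i).
  (1,2):dx=-6,dy=+4->D; (1,3):dx=+2,dy=-4->D; (1,4):dx=-2,dy=+2->D; (1,5):dx=-4,dy=-2->C
  (2,3):dx=+8,dy=-8->D; (2,4):dx=+4,dy=-2->D; (2,5):dx=+2,dy=-6->D; (3,4):dx=-4,dy=+6->D
  (3,5):dx=-6,dy=+2->D; (4,5):dx=-2,dy=-4->C
Step 2: C = 2, D = 8, total pairs = 10.
Step 3: tau = (C - D)/(n(n-1)/2) = (2 - 8)/10 = -0.600000.
Step 4: Exact two-sided p-value (enumerate n! = 120 permutations of y under H0): p = 0.233333.
Step 5: alpha = 0.1. fail to reject H0.

tau_b = -0.6000 (C=2, D=8), p = 0.233333, fail to reject H0.


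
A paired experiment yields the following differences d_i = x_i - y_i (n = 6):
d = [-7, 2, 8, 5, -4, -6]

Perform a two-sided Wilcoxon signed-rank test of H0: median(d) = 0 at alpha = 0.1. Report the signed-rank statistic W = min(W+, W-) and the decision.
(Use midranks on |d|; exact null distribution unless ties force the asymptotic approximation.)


Step 1: Drop any zero differences (none here) and take |d_i|.
|d| = [7, 2, 8, 5, 4, 6]
Step 2: Midrank |d_i| (ties get averaged ranks).
ranks: |7|->5, |2|->1, |8|->6, |5|->3, |4|->2, |6|->4
Step 3: Attach original signs; sum ranks with positive sign and with negative sign.
W+ = 1 + 6 + 3 = 10
W- = 5 + 2 + 4 = 11
(Check: W+ + W- = 21 should equal n(n+1)/2 = 21.)
Step 4: Test statistic W = min(W+, W-) = 10.
Step 5: No ties, so the exact null distribution over the 2^6 = 64 sign assignments gives the two-sided p-value = 1.000000.
Step 6: alpha = 0.1. fail to reject H0.

W+ = 10, W- = 11, W = min = 10, p = 1.000000, fail to reject H0.


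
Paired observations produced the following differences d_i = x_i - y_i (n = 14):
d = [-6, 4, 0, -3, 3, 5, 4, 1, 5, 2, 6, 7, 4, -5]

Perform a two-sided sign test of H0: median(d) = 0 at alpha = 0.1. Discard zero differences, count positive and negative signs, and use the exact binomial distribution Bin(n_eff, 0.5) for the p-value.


Step 1: Discard zero differences. Original n = 14; n_eff = number of nonzero differences = 13.
Nonzero differences (with sign): -6, +4, -3, +3, +5, +4, +1, +5, +2, +6, +7, +4, -5
Step 2: Count signs: positive = 10, negative = 3.
Step 3: Under H0: P(positive) = 0.5, so the number of positives S ~ Bin(13, 0.5).
Step 4: Two-sided exact p-value = sum of Bin(13,0.5) probabilities at or below the observed probability = 0.092285.
Step 5: alpha = 0.1. reject H0.

n_eff = 13, pos = 10, neg = 3, p = 0.092285, reject H0.


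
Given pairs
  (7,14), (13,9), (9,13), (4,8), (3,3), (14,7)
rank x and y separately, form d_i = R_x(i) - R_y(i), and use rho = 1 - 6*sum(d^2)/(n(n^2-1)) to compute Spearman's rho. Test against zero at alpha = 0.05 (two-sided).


Step 1: Rank x and y separately (midranks; no ties here).
rank(x): 7->3, 13->5, 9->4, 4->2, 3->1, 14->6
rank(y): 14->6, 9->4, 13->5, 8->3, 3->1, 7->2
Step 2: d_i = R_x(i) - R_y(i); compute d_i^2.
  (3-6)^2=9, (5-4)^2=1, (4-5)^2=1, (2-3)^2=1, (1-1)^2=0, (6-2)^2=16
sum(d^2) = 28.
Step 3: rho = 1 - 6*28 / (6*(6^2 - 1)) = 1 - 168/210 = 0.200000.
Step 4: Under H0, t = rho * sqrt((n-2)/(1-rho^2)) = 0.4082 ~ t(4).
Step 5: Two-sided p-value from the t-distribution with 4 df = 0.704000.
Step 6: alpha = 0.05. fail to reject H0.

rho = 0.2000, p = 0.704000, fail to reject H0 at alpha = 0.05.


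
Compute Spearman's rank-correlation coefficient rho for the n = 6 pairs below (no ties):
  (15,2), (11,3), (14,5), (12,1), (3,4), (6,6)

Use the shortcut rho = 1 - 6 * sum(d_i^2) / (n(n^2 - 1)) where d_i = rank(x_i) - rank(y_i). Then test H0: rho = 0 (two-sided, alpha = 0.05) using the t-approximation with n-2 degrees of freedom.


Step 1: Rank x and y separately (midranks; no ties here).
rank(x): 15->6, 11->3, 14->5, 12->4, 3->1, 6->2
rank(y): 2->2, 3->3, 5->5, 1->1, 4->4, 6->6
Step 2: d_i = R_x(i) - R_y(i); compute d_i^2.
  (6-2)^2=16, (3-3)^2=0, (5-5)^2=0, (4-1)^2=9, (1-4)^2=9, (2-6)^2=16
sum(d^2) = 50.
Step 3: rho = 1 - 6*50 / (6*(6^2 - 1)) = 1 - 300/210 = -0.428571.
Step 4: Under H0, t = rho * sqrt((n-2)/(1-rho^2)) = -0.9487 ~ t(4).
Step 5: Two-sided p-value from the t-distribution with 4 df = 0.396501.
Step 6: alpha = 0.05. fail to reject H0.

rho = -0.4286, p = 0.396501, fail to reject H0 at alpha = 0.05.


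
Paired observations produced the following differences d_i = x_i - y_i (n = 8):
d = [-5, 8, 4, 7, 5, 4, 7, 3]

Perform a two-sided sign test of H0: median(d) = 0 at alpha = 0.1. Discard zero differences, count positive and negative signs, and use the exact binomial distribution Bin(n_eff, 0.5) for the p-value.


Step 1: Discard zero differences. Original n = 8; n_eff = number of nonzero differences = 8.
Nonzero differences (with sign): -5, +8, +4, +7, +5, +4, +7, +3
Step 2: Count signs: positive = 7, negative = 1.
Step 3: Under H0: P(positive) = 0.5, so the number of positives S ~ Bin(8, 0.5).
Step 4: Two-sided exact p-value = sum of Bin(8,0.5) probabilities at or below the observed probability = 0.070312.
Step 5: alpha = 0.1. reject H0.

n_eff = 8, pos = 7, neg = 1, p = 0.070312, reject H0.


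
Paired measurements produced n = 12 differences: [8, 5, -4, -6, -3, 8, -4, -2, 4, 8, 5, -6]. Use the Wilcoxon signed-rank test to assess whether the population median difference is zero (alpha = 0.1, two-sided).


Step 1: Drop any zero differences (none here) and take |d_i|.
|d| = [8, 5, 4, 6, 3, 8, 4, 2, 4, 8, 5, 6]
Step 2: Midrank |d_i| (ties get averaged ranks).
ranks: |8|->11, |5|->6.5, |4|->4, |6|->8.5, |3|->2, |8|->11, |4|->4, |2|->1, |4|->4, |8|->11, |5|->6.5, |6|->8.5
Step 3: Attach original signs; sum ranks with positive sign and with negative sign.
W+ = 11 + 6.5 + 11 + 4 + 11 + 6.5 = 50
W- = 4 + 8.5 + 2 + 4 + 1 + 8.5 = 28
(Check: W+ + W- = 78 should equal n(n+1)/2 = 78.)
Step 4: Test statistic W = min(W+, W-) = 28.
Step 5: Ties in |d|, so use the tie-corrected normal approximation.
        E[W] = n(n+1)/4 = 12*13/4 = 39.
        Tie groups: |d|=4 (t=3), |d|=5 (t=2), |d|=6 (t=2), |d|=8 (t=3); sum(t^3 - t) = 60.
        Var[W] = n(n+1)(2n+1)/24 - sum(t^3-t)/48 = 3900/24 - 60/48 = 161.25.
        z = (W - E[W]) / sqrt(Var[W]) = (28 - 39) / 12.6984 = -0.8662.
        Two-sided p = 2*Phi(z) = 0.386354.
Step 6: alpha = 0.1. fail to reject H0.

W+ = 50, W- = 28, W = min = 28, p = 0.386354, fail to reject H0.


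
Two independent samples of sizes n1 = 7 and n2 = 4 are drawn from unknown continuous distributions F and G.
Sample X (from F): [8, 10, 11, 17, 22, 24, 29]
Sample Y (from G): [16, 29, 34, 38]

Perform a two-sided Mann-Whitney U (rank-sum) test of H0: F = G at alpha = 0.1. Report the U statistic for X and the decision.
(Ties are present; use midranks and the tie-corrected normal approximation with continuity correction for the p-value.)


Step 1: Combine and sort all 11 observations; assign midranks.
sorted (value, group): (8,X), (10,X), (11,X), (16,Y), (17,X), (22,X), (24,X), (29,X), (29,Y), (34,Y), (38,Y)
ranks: 8->1, 10->2, 11->3, 16->4, 17->5, 22->6, 24->7, 29->8.5, 29->8.5, 34->10, 38->11
Step 2: Rank sum for X: R1 = 1 + 2 + 3 + 5 + 6 + 7 + 8.5 = 32.5.
Step 3: U_X = R1 - n1(n1+1)/2 = 32.5 - 7*8/2 = 32.5 - 28 = 4.5.
       U_Y = n1*n2 - U_X = 28 - 4.5 = 23.5.
Step 4: Ties are present, so use the tie-corrected normal approximation (with continuity correction) for the p-value.
Step 5: p-value = 0.088247; compare to alpha = 0.1. reject H0.

U_X = 4.5, p = 0.088247, reject H0 at alpha = 0.1.


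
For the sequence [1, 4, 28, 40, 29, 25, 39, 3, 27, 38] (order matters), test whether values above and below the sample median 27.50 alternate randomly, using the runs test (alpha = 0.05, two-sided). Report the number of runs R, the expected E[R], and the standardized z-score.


Step 1: Compute median = 27.50; label A = above, B = below.
Labels in order: BBAAABABBA  (n_A = 5, n_B = 5)
Step 2: Count runs R = 6.
Step 3: Under H0 (random ordering), E[R] = 2*n_A*n_B/(n_A+n_B) + 1 = 2*5*5/10 + 1 = 6.0000.
        Var[R] = 2*n_A*n_B*(2*n_A*n_B - n_A - n_B) / ((n_A+n_B)^2 * (n_A+n_B-1)) = 2000/900 = 2.2222.
        SD[R] = 1.4907.
Step 4: R = E[R], so z = 0 with no continuity correction.
Step 5: Two-sided p-value via normal approximation = 2*(1 - Phi(|z|)) = 1.000000.
Step 6: alpha = 0.05. fail to reject H0.

R = 6, z = 0.0000, p = 1.000000, fail to reject H0.


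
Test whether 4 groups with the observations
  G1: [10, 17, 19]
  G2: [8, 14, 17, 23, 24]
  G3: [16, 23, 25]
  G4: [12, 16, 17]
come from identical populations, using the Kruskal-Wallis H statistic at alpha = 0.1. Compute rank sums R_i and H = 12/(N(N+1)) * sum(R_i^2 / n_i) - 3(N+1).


Step 1: Combine all N = 14 observations and assign midranks.
sorted (value, group, rank): (8,G2,1), (10,G1,2), (12,G4,3), (14,G2,4), (16,G3,5.5), (16,G4,5.5), (17,G1,8), (17,G2,8), (17,G4,8), (19,G1,10), (23,G2,11.5), (23,G3,11.5), (24,G2,13), (25,G3,14)
Step 2: Sum ranks within each group.
R_1 = 20 (n_1 = 3)
R_2 = 37.5 (n_2 = 5)
R_3 = 31 (n_3 = 3)
R_4 = 16.5 (n_4 = 3)
Step 3: H = 12/(N(N+1)) * sum(R_i^2/n_i) - 3(N+1)
     = 12/(14*15) * (20^2/3 + 37.5^2/5 + 31^2/3 + 16.5^2/3) - 3*15
     = 0.057143 * 825.667 - 45
     = 2.180952.
Step 4: Ties present; correction factor C = 1 - 36/(14^3 - 14) = 0.986813. Corrected H = 2.180952 / 0.986813 = 2.210097.
Step 5: Under H0, H ~ chi^2(3); p-value = 0.529962.
Step 6: alpha = 0.1. fail to reject H0.

H = 2.2101, df = 3, p = 0.529962, fail to reject H0.


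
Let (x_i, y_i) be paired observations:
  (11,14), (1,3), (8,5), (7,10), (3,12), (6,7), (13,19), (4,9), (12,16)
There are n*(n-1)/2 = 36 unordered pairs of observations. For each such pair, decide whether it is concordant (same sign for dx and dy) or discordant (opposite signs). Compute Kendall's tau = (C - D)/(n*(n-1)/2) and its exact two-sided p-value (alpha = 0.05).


Step 1: Enumerate the 36 unordered pairs (i,j) with i<j and classify each by sign(x_j-x_i) * sign(y_j-y_i).
  (1,2):dx=-10,dy=-11->C; (1,3):dx=-3,dy=-9->C; (1,4):dx=-4,dy=-4->C; (1,5):dx=-8,dy=-2->C
  (1,6):dx=-5,dy=-7->C; (1,7):dx=+2,dy=+5->C; (1,8):dx=-7,dy=-5->C; (1,9):dx=+1,dy=+2->C
  (2,3):dx=+7,dy=+2->C; (2,4):dx=+6,dy=+7->C; (2,5):dx=+2,dy=+9->C; (2,6):dx=+5,dy=+4->C
  (2,7):dx=+12,dy=+16->C; (2,8):dx=+3,dy=+6->C; (2,9):dx=+11,dy=+13->C; (3,4):dx=-1,dy=+5->D
  (3,5):dx=-5,dy=+7->D; (3,6):dx=-2,dy=+2->D; (3,7):dx=+5,dy=+14->C; (3,8):dx=-4,dy=+4->D
  (3,9):dx=+4,dy=+11->C; (4,5):dx=-4,dy=+2->D; (4,6):dx=-1,dy=-3->C; (4,7):dx=+6,dy=+9->C
  (4,8):dx=-3,dy=-1->C; (4,9):dx=+5,dy=+6->C; (5,6):dx=+3,dy=-5->D; (5,7):dx=+10,dy=+7->C
  (5,8):dx=+1,dy=-3->D; (5,9):dx=+9,dy=+4->C; (6,7):dx=+7,dy=+12->C; (6,8):dx=-2,dy=+2->D
  (6,9):dx=+6,dy=+9->C; (7,8):dx=-9,dy=-10->C; (7,9):dx=-1,dy=-3->C; (8,9):dx=+8,dy=+7->C
Step 2: C = 28, D = 8, total pairs = 36.
Step 3: tau = (C - D)/(n(n-1)/2) = (28 - 8)/36 = 0.555556.
Step 4: Exact two-sided p-value (enumerate n! = 362880 permutations of y under H0): p = 0.044615.
Step 5: alpha = 0.05. reject H0.

tau_b = 0.5556 (C=28, D=8), p = 0.044615, reject H0.


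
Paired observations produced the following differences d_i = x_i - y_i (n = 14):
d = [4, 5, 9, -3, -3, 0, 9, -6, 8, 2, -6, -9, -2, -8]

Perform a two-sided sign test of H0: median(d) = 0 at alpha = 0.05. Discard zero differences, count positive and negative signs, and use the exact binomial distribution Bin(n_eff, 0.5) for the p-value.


Step 1: Discard zero differences. Original n = 14; n_eff = number of nonzero differences = 13.
Nonzero differences (with sign): +4, +5, +9, -3, -3, +9, -6, +8, +2, -6, -9, -2, -8
Step 2: Count signs: positive = 6, negative = 7.
Step 3: Under H0: P(positive) = 0.5, so the number of positives S ~ Bin(13, 0.5).
Step 4: Two-sided exact p-value = sum of Bin(13,0.5) probabilities at or below the observed probability = 1.000000.
Step 5: alpha = 0.05. fail to reject H0.

n_eff = 13, pos = 6, neg = 7, p = 1.000000, fail to reject H0.


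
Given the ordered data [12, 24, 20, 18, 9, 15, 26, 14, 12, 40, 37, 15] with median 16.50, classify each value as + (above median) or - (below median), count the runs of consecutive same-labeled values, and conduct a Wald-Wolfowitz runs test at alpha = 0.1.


Step 1: Compute median = 16.50; label A = above, B = below.
Labels in order: BAAABBABBAAB  (n_A = 6, n_B = 6)
Step 2: Count runs R = 7.
Step 3: Under H0 (random ordering), E[R] = 2*n_A*n_B/(n_A+n_B) + 1 = 2*6*6/12 + 1 = 7.0000.
        Var[R] = 2*n_A*n_B*(2*n_A*n_B - n_A - n_B) / ((n_A+n_B)^2 * (n_A+n_B-1)) = 4320/1584 = 2.7273.
        SD[R] = 1.6514.
Step 4: R = E[R], so z = 0 with no continuity correction.
Step 5: Two-sided p-value via normal approximation = 2*(1 - Phi(|z|)) = 1.000000.
Step 6: alpha = 0.1. fail to reject H0.

R = 7, z = 0.0000, p = 1.000000, fail to reject H0.


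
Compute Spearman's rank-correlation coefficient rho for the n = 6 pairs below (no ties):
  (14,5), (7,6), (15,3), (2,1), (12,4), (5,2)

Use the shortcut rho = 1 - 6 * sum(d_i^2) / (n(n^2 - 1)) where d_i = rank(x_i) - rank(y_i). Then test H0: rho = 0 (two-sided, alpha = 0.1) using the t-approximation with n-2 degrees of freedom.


Step 1: Rank x and y separately (midranks; no ties here).
rank(x): 14->5, 7->3, 15->6, 2->1, 12->4, 5->2
rank(y): 5->5, 6->6, 3->3, 1->1, 4->4, 2->2
Step 2: d_i = R_x(i) - R_y(i); compute d_i^2.
  (5-5)^2=0, (3-6)^2=9, (6-3)^2=9, (1-1)^2=0, (4-4)^2=0, (2-2)^2=0
sum(d^2) = 18.
Step 3: rho = 1 - 6*18 / (6*(6^2 - 1)) = 1 - 108/210 = 0.485714.
Step 4: Under H0, t = rho * sqrt((n-2)/(1-rho^2)) = 1.1113 ~ t(4).
Step 5: Two-sided p-value from the t-distribution with 4 df = 0.328723.
Step 6: alpha = 0.1. fail to reject H0.

rho = 0.4857, p = 0.328723, fail to reject H0 at alpha = 0.1.


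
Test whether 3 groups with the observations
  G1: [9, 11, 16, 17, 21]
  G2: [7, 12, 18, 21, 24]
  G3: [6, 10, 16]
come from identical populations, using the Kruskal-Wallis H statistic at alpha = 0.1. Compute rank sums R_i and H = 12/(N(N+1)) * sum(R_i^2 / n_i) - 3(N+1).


Step 1: Combine all N = 13 observations and assign midranks.
sorted (value, group, rank): (6,G3,1), (7,G2,2), (9,G1,3), (10,G3,4), (11,G1,5), (12,G2,6), (16,G1,7.5), (16,G3,7.5), (17,G1,9), (18,G2,10), (21,G1,11.5), (21,G2,11.5), (24,G2,13)
Step 2: Sum ranks within each group.
R_1 = 36 (n_1 = 5)
R_2 = 42.5 (n_2 = 5)
R_3 = 12.5 (n_3 = 3)
Step 3: H = 12/(N(N+1)) * sum(R_i^2/n_i) - 3(N+1)
     = 12/(13*14) * (36^2/5 + 42.5^2/5 + 12.5^2/3) - 3*14
     = 0.065934 * 672.533 - 42
     = 2.342857.
Step 4: Ties present; correction factor C = 1 - 12/(13^3 - 13) = 0.994505. Corrected H = 2.342857 / 0.994505 = 2.355801.
Step 5: Under H0, H ~ chi^2(2); p-value = 0.307925.
Step 6: alpha = 0.1. fail to reject H0.

H = 2.3558, df = 2, p = 0.307925, fail to reject H0.


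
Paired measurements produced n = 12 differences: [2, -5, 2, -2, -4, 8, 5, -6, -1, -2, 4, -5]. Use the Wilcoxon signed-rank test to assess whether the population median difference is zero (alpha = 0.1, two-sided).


Step 1: Drop any zero differences (none here) and take |d_i|.
|d| = [2, 5, 2, 2, 4, 8, 5, 6, 1, 2, 4, 5]
Step 2: Midrank |d_i| (ties get averaged ranks).
ranks: |2|->3.5, |5|->9, |2|->3.5, |2|->3.5, |4|->6.5, |8|->12, |5|->9, |6|->11, |1|->1, |2|->3.5, |4|->6.5, |5|->9
Step 3: Attach original signs; sum ranks with positive sign and with negative sign.
W+ = 3.5 + 3.5 + 12 + 9 + 6.5 = 34.5
W- = 9 + 3.5 + 6.5 + 11 + 1 + 3.5 + 9 = 43.5
(Check: W+ + W- = 78 should equal n(n+1)/2 = 78.)
Step 4: Test statistic W = min(W+, W-) = 34.5.
Step 5: Ties in |d|, so use the tie-corrected normal approximation.
        E[W] = n(n+1)/4 = 12*13/4 = 39.
        Tie groups: |d|=2 (t=4), |d|=4 (t=2), |d|=5 (t=3); sum(t^3 - t) = 90.
        Var[W] = n(n+1)(2n+1)/24 - sum(t^3-t)/48 = 3900/24 - 90/48 = 160.625.
        z = (W - E[W]) / sqrt(Var[W]) = (34.5 - 39) / 12.6738 = -0.3551.
        Two-sided p = 2*Phi(z) = 0.722542.
Step 6: alpha = 0.1. fail to reject H0.

W+ = 34.5, W- = 43.5, W = min = 34.5, p = 0.722542, fail to reject H0.


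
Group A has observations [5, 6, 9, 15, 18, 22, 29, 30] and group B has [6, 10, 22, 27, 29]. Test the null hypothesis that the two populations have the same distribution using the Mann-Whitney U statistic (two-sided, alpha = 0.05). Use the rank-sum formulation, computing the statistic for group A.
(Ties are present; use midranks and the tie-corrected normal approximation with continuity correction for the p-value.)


Step 1: Combine and sort all 13 observations; assign midranks.
sorted (value, group): (5,X), (6,X), (6,Y), (9,X), (10,Y), (15,X), (18,X), (22,X), (22,Y), (27,Y), (29,X), (29,Y), (30,X)
ranks: 5->1, 6->2.5, 6->2.5, 9->4, 10->5, 15->6, 18->7, 22->8.5, 22->8.5, 27->10, 29->11.5, 29->11.5, 30->13
Step 2: Rank sum for X: R1 = 1 + 2.5 + 4 + 6 + 7 + 8.5 + 11.5 + 13 = 53.5.
Step 3: U_X = R1 - n1(n1+1)/2 = 53.5 - 8*9/2 = 53.5 - 36 = 17.5.
       U_Y = n1*n2 - U_X = 40 - 17.5 = 22.5.
Step 4: Ties are present, so use the tie-corrected normal approximation (with continuity correction) for the p-value.
Step 5: p-value = 0.768770; compare to alpha = 0.05. fail to reject H0.

U_X = 17.5, p = 0.768770, fail to reject H0 at alpha = 0.05.


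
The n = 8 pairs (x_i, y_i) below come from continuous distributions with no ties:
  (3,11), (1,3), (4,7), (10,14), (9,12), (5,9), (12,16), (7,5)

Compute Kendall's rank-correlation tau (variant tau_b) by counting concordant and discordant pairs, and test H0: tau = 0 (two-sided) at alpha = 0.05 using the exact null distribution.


Step 1: Enumerate the 28 unordered pairs (i,j) with i<j and classify each by sign(x_j-x_i) * sign(y_j-y_i).
  (1,2):dx=-2,dy=-8->C; (1,3):dx=+1,dy=-4->D; (1,4):dx=+7,dy=+3->C; (1,5):dx=+6,dy=+1->C
  (1,6):dx=+2,dy=-2->D; (1,7):dx=+9,dy=+5->C; (1,8):dx=+4,dy=-6->D; (2,3):dx=+3,dy=+4->C
  (2,4):dx=+9,dy=+11->C; (2,5):dx=+8,dy=+9->C; (2,6):dx=+4,dy=+6->C; (2,7):dx=+11,dy=+13->C
  (2,8):dx=+6,dy=+2->C; (3,4):dx=+6,dy=+7->C; (3,5):dx=+5,dy=+5->C; (3,6):dx=+1,dy=+2->C
  (3,7):dx=+8,dy=+9->C; (3,8):dx=+3,dy=-2->D; (4,5):dx=-1,dy=-2->C; (4,6):dx=-5,dy=-5->C
  (4,7):dx=+2,dy=+2->C; (4,8):dx=-3,dy=-9->C; (5,6):dx=-4,dy=-3->C; (5,7):dx=+3,dy=+4->C
  (5,8):dx=-2,dy=-7->C; (6,7):dx=+7,dy=+7->C; (6,8):dx=+2,dy=-4->D; (7,8):dx=-5,dy=-11->C
Step 2: C = 23, D = 5, total pairs = 28.
Step 3: tau = (C - D)/(n(n-1)/2) = (23 - 5)/28 = 0.642857.
Step 4: Exact two-sided p-value (enumerate n! = 40320 permutations of y under H0): p = 0.031151.
Step 5: alpha = 0.05. reject H0.

tau_b = 0.6429 (C=23, D=5), p = 0.031151, reject H0.


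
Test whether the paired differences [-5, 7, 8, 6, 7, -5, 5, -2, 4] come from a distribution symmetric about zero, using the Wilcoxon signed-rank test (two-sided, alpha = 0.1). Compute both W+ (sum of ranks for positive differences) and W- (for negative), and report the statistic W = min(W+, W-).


Step 1: Drop any zero differences (none here) and take |d_i|.
|d| = [5, 7, 8, 6, 7, 5, 5, 2, 4]
Step 2: Midrank |d_i| (ties get averaged ranks).
ranks: |5|->4, |7|->7.5, |8|->9, |6|->6, |7|->7.5, |5|->4, |5|->4, |2|->1, |4|->2
Step 3: Attach original signs; sum ranks with positive sign and with negative sign.
W+ = 7.5 + 9 + 6 + 7.5 + 4 + 2 = 36
W- = 4 + 4 + 1 = 9
(Check: W+ + W- = 45 should equal n(n+1)/2 = 45.)
Step 4: Test statistic W = min(W+, W-) = 9.
Step 5: Ties in |d|, so use the tie-corrected normal approximation.
        E[W] = n(n+1)/4 = 9*10/4 = 22.5.
        Tie groups: |d|=5 (t=3), |d|=7 (t=2); sum(t^3 - t) = 30.
        Var[W] = n(n+1)(2n+1)/24 - sum(t^3-t)/48 = 1710/24 - 30/48 = 70.625.
        z = (W - E[W]) / sqrt(Var[W]) = (9 - 22.5) / 8.4039 = -1.6064.
        Two-sided p = 2*Phi(z) = 0.108185.
Step 6: alpha = 0.1. fail to reject H0.

W+ = 36, W- = 9, W = min = 9, p = 0.108185, fail to reject H0.


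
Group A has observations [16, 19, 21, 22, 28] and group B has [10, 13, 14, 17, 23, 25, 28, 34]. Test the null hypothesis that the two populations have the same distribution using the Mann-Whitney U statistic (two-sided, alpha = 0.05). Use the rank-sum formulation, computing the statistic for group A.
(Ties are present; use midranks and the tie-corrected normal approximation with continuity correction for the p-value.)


Step 1: Combine and sort all 13 observations; assign midranks.
sorted (value, group): (10,Y), (13,Y), (14,Y), (16,X), (17,Y), (19,X), (21,X), (22,X), (23,Y), (25,Y), (28,X), (28,Y), (34,Y)
ranks: 10->1, 13->2, 14->3, 16->4, 17->5, 19->6, 21->7, 22->8, 23->9, 25->10, 28->11.5, 28->11.5, 34->13
Step 2: Rank sum for X: R1 = 4 + 6 + 7 + 8 + 11.5 = 36.5.
Step 3: U_X = R1 - n1(n1+1)/2 = 36.5 - 5*6/2 = 36.5 - 15 = 21.5.
       U_Y = n1*n2 - U_X = 40 - 21.5 = 18.5.
Step 4: Ties are present, so use the tie-corrected normal approximation (with continuity correction) for the p-value.
Step 5: p-value = 0.883458; compare to alpha = 0.05. fail to reject H0.

U_X = 21.5, p = 0.883458, fail to reject H0 at alpha = 0.05.


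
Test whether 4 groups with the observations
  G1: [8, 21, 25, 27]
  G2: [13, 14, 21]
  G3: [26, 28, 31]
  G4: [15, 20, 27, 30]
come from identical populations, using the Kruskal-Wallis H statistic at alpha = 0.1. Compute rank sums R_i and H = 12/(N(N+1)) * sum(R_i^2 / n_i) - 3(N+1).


Step 1: Combine all N = 14 observations and assign midranks.
sorted (value, group, rank): (8,G1,1), (13,G2,2), (14,G2,3), (15,G4,4), (20,G4,5), (21,G1,6.5), (21,G2,6.5), (25,G1,8), (26,G3,9), (27,G1,10.5), (27,G4,10.5), (28,G3,12), (30,G4,13), (31,G3,14)
Step 2: Sum ranks within each group.
R_1 = 26 (n_1 = 4)
R_2 = 11.5 (n_2 = 3)
R_3 = 35 (n_3 = 3)
R_4 = 32.5 (n_4 = 4)
Step 3: H = 12/(N(N+1)) * sum(R_i^2/n_i) - 3(N+1)
     = 12/(14*15) * (26^2/4 + 11.5^2/3 + 35^2/3 + 32.5^2/4) - 3*15
     = 0.057143 * 885.479 - 45
     = 5.598810.
Step 4: Ties present; correction factor C = 1 - 12/(14^3 - 14) = 0.995604. Corrected H = 5.598810 / 0.995604 = 5.623528.
Step 5: Under H0, H ~ chi^2(3); p-value = 0.131434.
Step 6: alpha = 0.1. fail to reject H0.

H = 5.6235, df = 3, p = 0.131434, fail to reject H0.


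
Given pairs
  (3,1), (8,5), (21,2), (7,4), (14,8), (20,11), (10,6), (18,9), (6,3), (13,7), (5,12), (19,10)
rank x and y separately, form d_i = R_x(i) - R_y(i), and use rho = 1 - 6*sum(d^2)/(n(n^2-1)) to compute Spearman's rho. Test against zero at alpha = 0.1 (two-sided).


Step 1: Rank x and y separately (midranks; no ties here).
rank(x): 3->1, 8->5, 21->12, 7->4, 14->8, 20->11, 10->6, 18->9, 6->3, 13->7, 5->2, 19->10
rank(y): 1->1, 5->5, 2->2, 4->4, 8->8, 11->11, 6->6, 9->9, 3->3, 7->7, 12->12, 10->10
Step 2: d_i = R_x(i) - R_y(i); compute d_i^2.
  (1-1)^2=0, (5-5)^2=0, (12-2)^2=100, (4-4)^2=0, (8-8)^2=0, (11-11)^2=0, (6-6)^2=0, (9-9)^2=0, (3-3)^2=0, (7-7)^2=0, (2-12)^2=100, (10-10)^2=0
sum(d^2) = 200.
Step 3: rho = 1 - 6*200 / (12*(12^2 - 1)) = 1 - 1200/1716 = 0.300699.
Step 4: Under H0, t = rho * sqrt((n-2)/(1-rho^2)) = 0.9970 ~ t(10).
Step 5: Two-sided p-value from the t-distribution with 10 df = 0.342260.
Step 6: alpha = 0.1. fail to reject H0.

rho = 0.3007, p = 0.342260, fail to reject H0 at alpha = 0.1.


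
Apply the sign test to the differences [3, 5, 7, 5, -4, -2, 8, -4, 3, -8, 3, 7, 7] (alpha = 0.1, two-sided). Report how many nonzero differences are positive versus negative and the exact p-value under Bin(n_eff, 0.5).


Step 1: Discard zero differences. Original n = 13; n_eff = number of nonzero differences = 13.
Nonzero differences (with sign): +3, +5, +7, +5, -4, -2, +8, -4, +3, -8, +3, +7, +7
Step 2: Count signs: positive = 9, negative = 4.
Step 3: Under H0: P(positive) = 0.5, so the number of positives S ~ Bin(13, 0.5).
Step 4: Two-sided exact p-value = sum of Bin(13,0.5) probabilities at or below the observed probability = 0.266846.
Step 5: alpha = 0.1. fail to reject H0.

n_eff = 13, pos = 9, neg = 4, p = 0.266846, fail to reject H0.
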